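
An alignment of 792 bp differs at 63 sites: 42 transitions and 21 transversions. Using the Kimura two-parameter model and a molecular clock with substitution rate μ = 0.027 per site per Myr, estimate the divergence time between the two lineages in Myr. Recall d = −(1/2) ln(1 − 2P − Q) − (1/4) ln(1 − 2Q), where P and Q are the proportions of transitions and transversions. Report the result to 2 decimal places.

1.57

P = 42/792 ≈ 0.05303 and Q = 21/792 ≈ 0.026515.
Under the Kimura two-parameter model, d = −½ ln(1 − 2P − Q) − ¼ ln(1 − 2Q).
1 − 2P − Q = 0.867425, giving −½ ln(0.867425) = 0.071113.
1 − 2Q = 0.94697, giving −¼ ln(0.94697) = 0.013622.
d = 0.071113 + 0.013622 = 0.084735.
Under a molecular clock d = 2μt, so t = d/(2μ) = 0.084735 / (2 × 0.027) = 1.57 Myr.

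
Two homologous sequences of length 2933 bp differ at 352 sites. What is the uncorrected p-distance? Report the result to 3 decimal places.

0.120

p = 352/2933 = 0.120013… ≈ 0.120 (to 3 d.p.).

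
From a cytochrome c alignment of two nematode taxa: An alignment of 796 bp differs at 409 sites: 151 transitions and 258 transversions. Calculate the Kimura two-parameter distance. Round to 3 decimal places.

P = 151/796 ≈ 0.189698 and Q = 258/796 ≈ 0.324121.
Under the Kimura two-parameter model, d = −½ ln(1 − 2P − Q) − ¼ ln(1 − 2Q).
1 − 2P − Q = 0.296483, giving −½ ln(0.296483) = 0.607883.
1 − 2Q = 0.351758, giving −¼ ln(0.351758) = 0.261203.
d = 0.607883 + 0.261203 = 0.869086.

0.869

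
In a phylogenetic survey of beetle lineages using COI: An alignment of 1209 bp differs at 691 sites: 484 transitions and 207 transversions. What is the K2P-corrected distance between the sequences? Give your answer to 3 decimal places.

P = 484/1209 ≈ 0.400331 and Q = 207/1209 ≈ 0.171216.
Under the Kimura two-parameter model, d = −½ ln(1 − 2P − Q) − ¼ ln(1 − 2Q).
1 − 2P − Q = 0.028122, giving −½ ln(0.028122) = 1.785602.
1 − 2Q = 0.657568, giving −¼ ln(0.657568) = 0.104802.
d = 1.785602 + 0.104802 = 1.890404.

1.890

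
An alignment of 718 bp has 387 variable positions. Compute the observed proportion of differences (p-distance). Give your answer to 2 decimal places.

0.54

p = 387/718 = 0.538997… ≈ 0.54 (to 2 d.p.).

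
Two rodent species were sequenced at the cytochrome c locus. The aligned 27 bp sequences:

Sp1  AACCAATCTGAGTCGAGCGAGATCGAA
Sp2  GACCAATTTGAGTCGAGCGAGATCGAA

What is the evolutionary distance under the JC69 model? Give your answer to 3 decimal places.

0.078

The sequences differ at 2 of 27 sites (1, 8), so p = 2/27 ≈ 0.074074.
d = −(3/4) ln(1 − 4p/3) = −0.75 ln(1 − 0.098765) = −0.75 ln(0.901235)
  = −0.75 × (-0.103989) = 0.077992 substitutions/site.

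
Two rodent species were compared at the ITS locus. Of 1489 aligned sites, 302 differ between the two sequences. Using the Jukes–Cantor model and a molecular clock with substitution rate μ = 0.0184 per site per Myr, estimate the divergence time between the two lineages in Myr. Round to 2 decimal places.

6.43

p = 302/1489 ≈ 0.202821.
d = −(3/4) ln(1 − 4p/3) = −0.75 ln(1 − 0.270428) = −0.75 ln(0.729572)
  = −0.75 × (-0.315297) = 0.236473 substitutions/site.
Under a molecular clock d = 2μt, so t = d/(2μ) = 0.236473 / (2 × 0.0184) = 6.43 Myr.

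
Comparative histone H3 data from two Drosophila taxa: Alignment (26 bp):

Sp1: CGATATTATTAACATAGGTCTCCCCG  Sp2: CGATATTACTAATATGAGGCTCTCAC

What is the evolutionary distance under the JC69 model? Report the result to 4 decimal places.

The sequences differ at 8 of 26 sites (9, 13, 16, 17, 19, 23, 25, 26), so p = 8/26 ≈ 0.307692.
d = −(3/4) ln(1 − 4p/3) = −0.75 ln(1 − 0.410256) = −0.75 ln(0.589744)
  = −0.75 × (-0.528067) = 0.396050 substitutions/site.

0.3961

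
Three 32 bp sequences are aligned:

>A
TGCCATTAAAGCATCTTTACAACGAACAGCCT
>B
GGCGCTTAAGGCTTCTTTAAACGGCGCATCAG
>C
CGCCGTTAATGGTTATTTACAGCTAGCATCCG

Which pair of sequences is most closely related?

A and C

A–B: 13/32 differ, p = 0.406, d = 0.585.
A–C: 11/32 differ, p = 0.344, d = 0.460.
B–C: 12/32 differ, p = 0.375, d = 0.520.
The smallest distance is between A and C.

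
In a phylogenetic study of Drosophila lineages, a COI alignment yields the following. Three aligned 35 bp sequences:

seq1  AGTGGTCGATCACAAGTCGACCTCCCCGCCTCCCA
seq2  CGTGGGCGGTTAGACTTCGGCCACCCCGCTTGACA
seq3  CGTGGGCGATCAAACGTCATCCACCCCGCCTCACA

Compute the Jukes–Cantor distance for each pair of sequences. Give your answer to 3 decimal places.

d(seq1,seq2) = 0.458, d(seq1,seq3) = 0.273, d(seq2,seq3) = 0.273

seq1–seq2: 12/35 sites differ → p ≈ 0.342857, d = −0.75 ln(1 − 0.457143) = 0.458182 ≈ 0.458.
seq1–seq3: 8/35 sites differ → p ≈ 0.228571, d = −0.75 ln(1 − 0.304761) = 0.272625 ≈ 0.273.
seq2–seq3: 8/35 sites differ → p ≈ 0.228571, d = −0.75 ln(1 − 0.304761) = 0.272625 ≈ 0.273.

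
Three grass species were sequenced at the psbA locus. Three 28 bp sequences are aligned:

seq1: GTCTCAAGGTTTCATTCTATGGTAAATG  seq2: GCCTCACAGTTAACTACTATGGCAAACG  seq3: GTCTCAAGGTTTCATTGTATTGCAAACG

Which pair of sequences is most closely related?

seq1–seq2: 9/28 differ, p = 0.321, d = 0.420.
seq1–seq3: 4/28 differ, p = 0.143, d = 0.158.
seq2–seq3: 9/28 differ, p = 0.321, d = 0.420.
The smallest distance is between seq1 and seq3.

seq1 and seq3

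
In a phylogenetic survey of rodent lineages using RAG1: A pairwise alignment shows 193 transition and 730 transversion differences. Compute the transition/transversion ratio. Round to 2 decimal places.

R = 193/730 = 0.264383… ≈ 0.26 (to 2 d.p.).

0.26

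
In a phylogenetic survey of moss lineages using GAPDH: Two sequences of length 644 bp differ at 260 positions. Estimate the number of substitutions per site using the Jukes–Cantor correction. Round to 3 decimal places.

p = 260/644 ≈ 0.403727.
d = −(3/4) ln(1 − 4p/3) = −0.75 ln(1 − 0.538303) = −0.75 ln(0.461697)
  = −0.75 × (-0.772846) = 0.579635 substitutions/site.

0.580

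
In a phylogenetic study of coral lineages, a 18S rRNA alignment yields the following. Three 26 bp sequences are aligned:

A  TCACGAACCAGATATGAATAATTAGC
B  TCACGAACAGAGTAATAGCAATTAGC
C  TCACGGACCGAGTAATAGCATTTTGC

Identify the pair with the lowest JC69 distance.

B and C

A–B: 8/26 differ, p = 0.308, d = 0.396.
A–C: 10/26 differ, p = 0.385, d = 0.539.
B–C: 4/26 differ, p = 0.154, d = 0.172.
The smallest distance is between B and C.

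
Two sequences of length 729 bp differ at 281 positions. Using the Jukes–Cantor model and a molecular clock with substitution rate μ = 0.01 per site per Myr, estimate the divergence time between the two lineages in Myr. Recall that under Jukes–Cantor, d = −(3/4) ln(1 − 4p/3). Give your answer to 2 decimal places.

p = 281/729 ≈ 0.38546.
d = −(3/4) ln(1 − 4p/3) = −0.75 ln(1 − 0.513947) = −0.75 ln(0.486053)
  = −0.75 × (-0.721438) = 0.541079 substitutions/site.
Under a molecular clock d = 2μt, so t = d/(2μ) = 0.541079 / (2 × 0.01) = 27.05 Myr.

27.05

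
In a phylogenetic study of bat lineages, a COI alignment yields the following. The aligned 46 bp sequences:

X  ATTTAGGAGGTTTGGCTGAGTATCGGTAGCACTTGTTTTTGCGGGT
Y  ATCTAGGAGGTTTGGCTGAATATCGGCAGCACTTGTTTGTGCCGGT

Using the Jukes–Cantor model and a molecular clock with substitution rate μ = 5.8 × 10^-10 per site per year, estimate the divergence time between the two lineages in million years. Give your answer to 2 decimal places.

101.23

The sequences differ at 5 of 46 sites (3, 20, 27, 39, 43), so p = 5/46 ≈ 0.108696.
d = −(3/4) ln(1 − 4p/3) = −0.75 ln(1 − 0.144928) = −0.75 ln(0.855072)
  = −0.75 × (-0.156570) = 0.117428 substitutions/site.
Under a molecular clock d = 2μt, so t = d/(2μ) = 0.117428 / (2 × 5.8 × 10^-10) = 101.23 million years.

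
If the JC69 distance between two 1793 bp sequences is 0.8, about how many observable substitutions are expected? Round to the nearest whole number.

882

Invert JC69: p = (3/4)(1 − e^(−4d/3)) = 0.75 × (1 − e^(-1.066667)) = 0.75 × (1 − 0.344154) = 0.491885.
Expected differing sites = pL ≈ 0.491885 × 1793 = 881.949805 ≈ 882.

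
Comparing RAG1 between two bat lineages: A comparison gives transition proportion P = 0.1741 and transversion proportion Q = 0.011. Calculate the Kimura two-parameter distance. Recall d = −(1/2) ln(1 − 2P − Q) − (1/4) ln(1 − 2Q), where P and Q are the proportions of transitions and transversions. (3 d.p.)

Under the Kimura two-parameter model, d = −½ ln(1 − 2P − Q) − ¼ ln(1 − 2Q).
1 − 2P − Q = 0.6408, giving −½ ln(0.6408) = 0.222519.
1 − 2Q = 0.978, giving −¼ ln(0.978) = 0.005561.
d = 0.222519 + 0.005561 = 0.228080.

0.228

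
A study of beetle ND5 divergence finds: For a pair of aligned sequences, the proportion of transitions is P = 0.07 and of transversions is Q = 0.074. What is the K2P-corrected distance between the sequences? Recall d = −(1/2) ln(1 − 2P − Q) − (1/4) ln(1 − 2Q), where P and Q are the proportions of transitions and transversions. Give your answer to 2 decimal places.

0.16

Under the Kimura two-parameter model, d = −½ ln(1 − 2P − Q) − ¼ ln(1 − 2Q).
1 − 2P − Q = 0.786, giving −½ ln(0.786) = 0.120399.
1 − 2Q = 0.852, giving −¼ ln(0.852) = 0.040042.
d = 0.120399 + 0.040042 = 0.160441.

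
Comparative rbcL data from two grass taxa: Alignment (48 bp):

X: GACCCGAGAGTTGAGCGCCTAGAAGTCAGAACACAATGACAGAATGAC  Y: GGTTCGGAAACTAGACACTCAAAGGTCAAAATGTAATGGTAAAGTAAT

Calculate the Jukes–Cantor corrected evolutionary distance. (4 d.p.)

The sequences differ at 25 of 48 sites, so p = 25/48 ≈ 0.520833.
d = −(3/4) ln(1 − 4p/3) = −0.75 ln(1 − 0.694444) = −0.75 ln(0.305556)
  = −0.75 × (-1.185622) = 0.889217 substitutions/site.

0.8892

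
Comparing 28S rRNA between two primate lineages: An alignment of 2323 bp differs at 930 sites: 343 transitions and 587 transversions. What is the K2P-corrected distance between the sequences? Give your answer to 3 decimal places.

P = 343/2323 ≈ 0.147654 and Q = 587/2323 ≈ 0.25269.
Under the Kimura two-parameter model, d = −½ ln(1 − 2P − Q) − ¼ ln(1 − 2Q).
1 − 2P − Q = 0.452002, giving −½ ln(0.452002) = 0.397034.
1 − 2Q = 0.49462, giving −¼ ln(0.49462) = 0.175991.
d = 0.397034 + 0.175991 = 0.573025.

0.573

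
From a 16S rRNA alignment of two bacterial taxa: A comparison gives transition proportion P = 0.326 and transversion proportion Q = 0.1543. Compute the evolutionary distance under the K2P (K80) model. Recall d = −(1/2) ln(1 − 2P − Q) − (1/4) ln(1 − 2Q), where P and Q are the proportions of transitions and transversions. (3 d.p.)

0.913

Under the Kimura two-parameter model, d = −½ ln(1 − 2P − Q) − ¼ ln(1 − 2Q).
1 − 2P − Q = 0.1937, giving −½ ln(0.1937) = 0.820722.
1 − 2Q = 0.6914, giving −¼ ln(0.6914) = 0.092259.
d = 0.820722 + 0.092259 = 0.912981.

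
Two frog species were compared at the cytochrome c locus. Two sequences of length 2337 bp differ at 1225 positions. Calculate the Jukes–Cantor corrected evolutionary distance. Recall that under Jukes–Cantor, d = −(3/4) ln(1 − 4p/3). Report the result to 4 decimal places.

0.9002

p = 1225/2337 ≈ 0.524176.
d = −(3/4) ln(1 − 4p/3) = −0.75 ln(1 − 0.698901) = −0.75 ln(0.301099)
  = −0.75 × (-1.200316) = 0.900237 substitutions/site.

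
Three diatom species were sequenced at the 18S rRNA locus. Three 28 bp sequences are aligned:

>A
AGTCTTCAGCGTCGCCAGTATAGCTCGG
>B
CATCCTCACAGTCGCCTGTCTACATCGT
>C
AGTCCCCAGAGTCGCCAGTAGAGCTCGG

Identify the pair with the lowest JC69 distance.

A–B: 10/28 differ, p = 0.357, d = 0.485.
A–C: 4/28 differ, p = 0.143, d = 0.158.
B–C: 10/28 differ, p = 0.357, d = 0.485.
The smallest distance is between A and C.

A and C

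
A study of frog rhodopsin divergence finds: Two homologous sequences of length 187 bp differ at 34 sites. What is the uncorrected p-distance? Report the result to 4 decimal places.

0.1818

p = 34/187 = 0.181818… ≈ 0.1818 (to 4 d.p.).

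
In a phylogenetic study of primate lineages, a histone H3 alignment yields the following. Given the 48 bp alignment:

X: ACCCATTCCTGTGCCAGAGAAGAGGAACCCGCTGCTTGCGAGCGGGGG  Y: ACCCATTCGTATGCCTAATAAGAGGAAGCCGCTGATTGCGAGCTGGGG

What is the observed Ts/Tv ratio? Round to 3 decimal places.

0.333

Transitions are A↔G and C↔T; transversions are all other mismatches.
Transitions: 2. Transversions: 6.
R = 2/6 = 0.333333… ≈ 0.333 (to 3 d.p.).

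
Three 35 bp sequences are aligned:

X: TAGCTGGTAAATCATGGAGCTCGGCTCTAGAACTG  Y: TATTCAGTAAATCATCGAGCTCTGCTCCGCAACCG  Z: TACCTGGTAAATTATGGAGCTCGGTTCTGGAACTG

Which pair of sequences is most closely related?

X–Y: 10/35 differ, p = 0.286, d = 0.360.
X–Z: 4/35 differ, p = 0.114, d = 0.124.
Y–Z: 11/35 differ, p = 0.314, d = 0.407.
The smallest distance is between X and Z.

X and Z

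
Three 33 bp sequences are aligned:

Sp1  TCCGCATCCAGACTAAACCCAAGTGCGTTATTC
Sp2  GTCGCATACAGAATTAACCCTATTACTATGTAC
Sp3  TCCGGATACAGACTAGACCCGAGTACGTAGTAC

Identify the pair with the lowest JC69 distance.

Sp1 and Sp3

Sp1–Sp2: 12/33 differ, p = 0.364, d = 0.497.
Sp1–Sp3: 8/33 differ, p = 0.242, d = 0.293.
Sp2–Sp3: 11/33 differ, p = 0.333, d = 0.441.
The smallest distance is between Sp1 and Sp3.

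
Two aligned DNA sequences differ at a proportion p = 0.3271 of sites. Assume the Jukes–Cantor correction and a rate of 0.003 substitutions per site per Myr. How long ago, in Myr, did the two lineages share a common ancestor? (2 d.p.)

71.62

d = −(3/4) ln(1 − 4p/3) = −0.75 ln(1 − 0.436133) = −0.75 ln(0.563867)
  = −0.75 × (-0.572937) = 0.429703 substitutions/site.
Under a molecular clock d = 2μt, so t = d/(2μ) = 0.429703 / (2 × 0.003) = 71.62 Myr.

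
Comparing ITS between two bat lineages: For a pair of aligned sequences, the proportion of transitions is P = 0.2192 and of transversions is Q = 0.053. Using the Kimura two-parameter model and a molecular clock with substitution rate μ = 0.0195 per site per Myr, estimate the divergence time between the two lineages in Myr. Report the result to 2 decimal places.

Under the Kimura two-parameter model, d = −½ ln(1 − 2P − Q) − ¼ ln(1 − 2Q).
1 − 2P − Q = 0.5086, giving −½ ln(0.5086) = 0.338047.
1 − 2Q = 0.894, giving −¼ ln(0.894) = 0.028012.
d = 0.338047 + 0.028012 = 0.366059.
Under a molecular clock d = 2μt, so t = d/(2μ) = 0.366059 / (2 × 0.0195) = 9.39 Myr.

9.39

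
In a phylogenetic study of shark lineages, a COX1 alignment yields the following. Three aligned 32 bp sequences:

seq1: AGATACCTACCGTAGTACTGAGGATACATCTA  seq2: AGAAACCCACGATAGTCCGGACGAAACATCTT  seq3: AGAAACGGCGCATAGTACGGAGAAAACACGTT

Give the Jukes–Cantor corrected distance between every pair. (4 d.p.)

seq1–seq2: 9/32 sites differ → p = 0.28125, d = −0.75 ln(1 − 0.375) = 0.352503 ≈ 0.3525.
seq1–seq3: 12/32 sites differ → p = 0.375, d = −0.75 ln(1 − 0.5) = 0.519860 ≈ 0.5199.
seq2–seq3: 10/32 sites differ → p = 0.3125, d = −0.75 ln(1 − 0.416667) = 0.404248 ≈ 0.4042.

d(seq1,seq2) = 0.3525, d(seq1,seq3) = 0.5199, d(seq2,seq3) = 0.4042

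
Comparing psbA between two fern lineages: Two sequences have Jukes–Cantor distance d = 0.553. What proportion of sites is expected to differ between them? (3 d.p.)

0.391

p = (3/4)(1 − e^(−4d/3)) = 0.75 × (1 − e^(-0.737333)) = 0.75 × (1 − 0.478388) = 0.391209.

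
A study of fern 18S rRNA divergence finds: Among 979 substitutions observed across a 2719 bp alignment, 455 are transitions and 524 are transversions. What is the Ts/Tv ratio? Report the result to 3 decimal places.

R = 455/524 = 0.868320… ≈ 0.868 (to 3 d.p.).

0.868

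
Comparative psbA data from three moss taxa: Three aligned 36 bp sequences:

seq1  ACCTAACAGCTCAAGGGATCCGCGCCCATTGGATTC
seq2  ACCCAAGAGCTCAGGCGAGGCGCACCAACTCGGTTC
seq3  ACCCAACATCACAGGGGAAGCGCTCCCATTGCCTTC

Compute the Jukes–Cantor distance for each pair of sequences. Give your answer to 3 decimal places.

d(seq1,seq2) = 0.392, d(seq1,seq3) = 0.304, d(seq2,seq3) = 0.392

seq1–seq2: 11/36 sites differ → p ≈ 0.305556, d = −0.75 ln(1 − 0.407408) = 0.392437 ≈ 0.392.
seq1–seq3: 9/36 sites differ → p = 0.25, d = −0.75 ln(1 − 0.333333) = 0.304098 ≈ 0.304.
seq2–seq3: 11/36 sites differ → p ≈ 0.305556, d = −0.75 ln(1 − 0.407408) = 0.392437 ≈ 0.392.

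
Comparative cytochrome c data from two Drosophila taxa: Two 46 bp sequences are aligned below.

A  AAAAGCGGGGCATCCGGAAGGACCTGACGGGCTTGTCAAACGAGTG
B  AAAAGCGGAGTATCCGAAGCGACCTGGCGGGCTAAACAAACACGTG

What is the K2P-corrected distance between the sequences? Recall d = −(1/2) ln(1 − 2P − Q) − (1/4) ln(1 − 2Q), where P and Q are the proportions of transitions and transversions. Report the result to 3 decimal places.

0.296

Of 46 sites, 7 differences are transitions and 4 are transversions, so P = 7/46 ≈ 0.152174 and Q = 4/46 ≈ 0.086957.
Under the Kimura two-parameter model, d = −½ ln(1 − 2P − Q) − ¼ ln(1 − 2Q).
1 − 2P − Q = 0.608695, giving −½ ln(0.608695) = 0.248219.
1 − 2Q = 0.826086, giving −¼ ln(0.826086) = 0.047764.
d = 0.248219 + 0.047764 = 0.295983.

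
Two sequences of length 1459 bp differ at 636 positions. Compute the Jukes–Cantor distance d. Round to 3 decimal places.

0.653

p = 636/1459 ≈ 0.435915.
d = −(3/4) ln(1 − 4p/3) = −0.75 ln(1 − 0.58122) = −0.75 ln(0.41878)
  = −0.75 × (-0.870410) = 0.652808 substitutions/site.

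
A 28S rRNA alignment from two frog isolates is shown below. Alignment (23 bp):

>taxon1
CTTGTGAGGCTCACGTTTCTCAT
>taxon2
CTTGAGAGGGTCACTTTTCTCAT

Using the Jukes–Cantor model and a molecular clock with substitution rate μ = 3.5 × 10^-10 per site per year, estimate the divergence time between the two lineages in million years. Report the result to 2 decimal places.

The sequences differ at 3 of 23 sites (5, 10, 15), so p = 3/23 ≈ 0.130435.
d = −(3/4) ln(1 − 4p/3) = −0.75 ln(1 − 0.173913) = −0.75 ln(0.826087)
  = −0.75 × (-0.191055) = 0.143291 substitutions/site.
Under a molecular clock d = 2μt, so t = d/(2μ) = 0.143291 / (2 × 3.5 × 10^-10) = 204.70 million years.

204.70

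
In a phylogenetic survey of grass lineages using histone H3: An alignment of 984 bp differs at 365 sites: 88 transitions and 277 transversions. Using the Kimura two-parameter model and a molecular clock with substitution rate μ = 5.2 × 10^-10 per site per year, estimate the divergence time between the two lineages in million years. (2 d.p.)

P = 88/984 ≈ 0.089431 and Q = 277/984 ≈ 0.281504.
Under the Kimura two-parameter model, d = −½ ln(1 − 2P − Q) − ¼ ln(1 − 2Q).
1 − 2P − Q = 0.539634, giving −½ ln(0.539634) = 0.308432.
1 − 2Q = 0.436992, giving −¼ ln(0.436992) = 0.206960.
d = 0.308432 + 0.206960 = 0.515392.
Under a molecular clock d = 2μt, so t = d/(2μ) = 0.515392 / (2 × 5.2 × 10^-10) = 495.57 million years.

495.57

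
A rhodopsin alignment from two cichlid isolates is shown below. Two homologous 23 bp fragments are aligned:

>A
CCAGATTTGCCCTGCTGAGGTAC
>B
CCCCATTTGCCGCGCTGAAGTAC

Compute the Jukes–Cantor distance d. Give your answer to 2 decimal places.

0.26

The sequences differ at 5 of 23 sites (3, 4, 12, 13, 19), so p = 5/23 ≈ 0.217391.
d = −(3/4) ln(1 − 4p/3) = −0.75 ln(1 − 0.289855) = −0.75 ln(0.710145)
  = −0.75 × (-0.342286) = 0.256715 substitutions/site.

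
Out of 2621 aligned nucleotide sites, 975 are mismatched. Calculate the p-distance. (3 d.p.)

0.372

p = 975/2621 = 0.371995… ≈ 0.372 (to 3 d.p.).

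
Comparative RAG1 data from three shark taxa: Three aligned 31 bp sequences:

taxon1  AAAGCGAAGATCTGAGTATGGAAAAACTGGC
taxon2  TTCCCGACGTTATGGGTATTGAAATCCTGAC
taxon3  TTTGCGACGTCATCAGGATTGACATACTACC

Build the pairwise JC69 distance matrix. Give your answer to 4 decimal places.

d(taxon1,taxon2) = 0.5445, d(taxon1,taxon3) = 0.6913, d(taxon2,taxon3) = 0.4217

taxon1–taxon2: 12/31 sites differ → p ≈ 0.387097, d = −0.75 ln(1 − 0.516129) = 0.544453 ≈ 0.5445.
taxon1–taxon3: 14/31 sites differ → p ≈ 0.451613, d = −0.75 ln(1 − 0.602151) = 0.691262 ≈ 0.6913.
taxon2–taxon3: 10/31 sites differ → p ≈ 0.322581, d = −0.75 ln(1 − 0.430108) = 0.421731 ≈ 0.4217.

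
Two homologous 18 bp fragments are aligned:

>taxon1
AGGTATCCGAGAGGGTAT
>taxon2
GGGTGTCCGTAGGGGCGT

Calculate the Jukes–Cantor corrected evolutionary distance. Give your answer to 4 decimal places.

0.5482

The sequences differ at 7 of 18 sites (1, 5, 10, 11, 12, 16, 17), so p = 7/18 ≈ 0.388889.
d = −(3/4) ln(1 − 4p/3) = −0.75 ln(1 − 0.518519) = −0.75 ln(0.481481)
  = −0.75 × (-0.730889) = 0.548167 substitutions/site.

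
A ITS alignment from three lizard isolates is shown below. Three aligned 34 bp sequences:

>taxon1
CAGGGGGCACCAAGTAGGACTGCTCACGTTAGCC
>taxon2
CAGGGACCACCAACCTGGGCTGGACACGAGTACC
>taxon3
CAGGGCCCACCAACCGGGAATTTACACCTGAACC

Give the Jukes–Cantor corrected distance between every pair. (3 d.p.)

d(taxon1,taxon2) = 0.477, d(taxon1,taxon3) = 0.477, d(taxon2,taxon3) = 0.326

taxon1–taxon2: 12/34 sites differ → p ≈ 0.352941, d = −0.75 ln(1 − 0.470588) = 0.476991 ≈ 0.477.
taxon1–taxon3: 12/34 sites differ → p ≈ 0.352941, d = −0.75 ln(1 − 0.470588) = 0.476991 ≈ 0.477.
taxon2–taxon3: 9/34 sites differ → p ≈ 0.264706, d = −0.75 ln(1 − 0.352941) = 0.326488 ≈ 0.326.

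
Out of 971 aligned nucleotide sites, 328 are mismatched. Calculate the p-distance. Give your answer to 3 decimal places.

0.338

p = 328/971 = 0.337796… ≈ 0.338 (to 3 d.p.).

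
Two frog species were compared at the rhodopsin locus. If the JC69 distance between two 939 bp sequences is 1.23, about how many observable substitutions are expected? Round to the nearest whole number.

Invert JC69: p = (3/4)(1 − e^(−4d/3)) = 0.75 × (1 − e^(-1.64)) = 0.75 × (1 − 0.193980) = 0.604515.
Expected differing sites = pL ≈ 0.604515 × 939 = 567.639585 ≈ 568.

568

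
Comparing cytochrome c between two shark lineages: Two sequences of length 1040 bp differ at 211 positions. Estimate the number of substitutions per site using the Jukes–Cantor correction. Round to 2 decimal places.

p = 211/1040 ≈ 0.202885.
d = −(3/4) ln(1 − 4p/3) = −0.75 ln(1 − 0.270513) = −0.75 ln(0.729487)
  = −0.75 × (-0.315414) = 0.236561 substitutions/site.

0.24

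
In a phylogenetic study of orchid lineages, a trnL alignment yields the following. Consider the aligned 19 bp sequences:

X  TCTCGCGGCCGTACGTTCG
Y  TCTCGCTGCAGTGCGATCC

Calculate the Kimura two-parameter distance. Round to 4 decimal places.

Of 19 sites, 1 differences are transitions and 4 are transversions, so P = 1/19 ≈ 0.052632 and Q = 4/19 ≈ 0.210526.
Under the Kimura two-parameter model, d = −½ ln(1 − 2P − Q) − ¼ ln(1 − 2Q).
1 − 2P − Q = 0.68421, giving −½ ln(0.68421) = 0.189745.
1 − 2Q = 0.578948, giving −¼ ln(0.578948) = 0.136636.
d = 0.189745 + 0.136636 = 0.326381.

0.3264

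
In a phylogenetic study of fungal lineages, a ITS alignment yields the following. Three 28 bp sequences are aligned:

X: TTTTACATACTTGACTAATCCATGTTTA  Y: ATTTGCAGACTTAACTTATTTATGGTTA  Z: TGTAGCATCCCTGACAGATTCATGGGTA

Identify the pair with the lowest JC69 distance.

X–Y: 8/28 differ, p = 0.286, d = 0.360.
X–Z: 10/28 differ, p = 0.357, d = 0.485.
Y–Z: 11/28 differ, p = 0.393, d = 0.556.
The smallest distance is between X and Y.

X and Y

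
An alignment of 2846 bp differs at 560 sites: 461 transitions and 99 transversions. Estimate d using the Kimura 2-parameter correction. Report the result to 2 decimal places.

P = 461/2846 ≈ 0.161982 and Q = 99/2846 ≈ 0.034786.
Under the Kimura two-parameter model, d = −½ ln(1 − 2P − Q) − ¼ ln(1 − 2Q).
1 − 2P − Q = 0.64125, giving −½ ln(0.64125) = 0.222168.
1 − 2Q = 0.930428, giving −¼ ln(0.930428) = 0.018028.
d = 0.222168 + 0.018028 = 0.240196.

0.24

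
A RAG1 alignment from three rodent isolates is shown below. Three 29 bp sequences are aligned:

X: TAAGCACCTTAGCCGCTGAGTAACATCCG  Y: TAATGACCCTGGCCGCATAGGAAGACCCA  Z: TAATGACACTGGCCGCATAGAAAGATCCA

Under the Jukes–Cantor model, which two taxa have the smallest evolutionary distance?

Y and Z

X–Y: 10/29 differ, p = 0.345, d = 0.462.
X–Z: 10/29 differ, p = 0.345, d = 0.462.
Y–Z: 3/29 differ, p = 0.103, d = 0.111.
The smallest distance is between Y and Z.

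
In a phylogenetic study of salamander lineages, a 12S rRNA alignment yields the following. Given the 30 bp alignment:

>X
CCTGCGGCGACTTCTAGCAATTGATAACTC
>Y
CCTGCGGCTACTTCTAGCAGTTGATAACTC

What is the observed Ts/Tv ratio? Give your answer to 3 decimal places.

1.000

Transitions are A↔G and C↔T; transversions are all other mismatches.
Transitions: 1. Transversions: 1.
R = 1/1 = 1.000.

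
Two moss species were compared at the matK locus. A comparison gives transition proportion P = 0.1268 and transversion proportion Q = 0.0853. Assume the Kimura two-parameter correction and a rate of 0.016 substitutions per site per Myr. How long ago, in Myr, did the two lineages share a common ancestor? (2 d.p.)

Under the Kimura two-parameter model, d = −½ ln(1 − 2P − Q) − ¼ ln(1 − 2Q).
1 − 2P − Q = 0.6611, giving −½ ln(0.6611) = 0.206925.
1 − 2Q = 0.8294, giving −¼ ln(0.8294) = 0.046763.
d = 0.206925 + 0.046763 = 0.253688.
Under a molecular clock d = 2μt, so t = d/(2μ) = 0.253688 / (2 × 0.016) = 7.93 Myr.

7.93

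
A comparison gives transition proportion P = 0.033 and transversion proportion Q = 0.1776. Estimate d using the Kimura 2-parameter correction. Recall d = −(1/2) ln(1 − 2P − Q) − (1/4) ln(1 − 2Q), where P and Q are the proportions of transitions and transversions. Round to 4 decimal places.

Under the Kimura two-parameter model, d = −½ ln(1 − 2P − Q) − ¼ ln(1 − 2Q).
1 − 2P − Q = 0.7564, giving −½ ln(0.7564) = 0.139592.
1 − 2Q = 0.6448, giving −¼ ln(0.6448) = 0.109704.
d = 0.139592 + 0.109704 = 0.249296.

0.2493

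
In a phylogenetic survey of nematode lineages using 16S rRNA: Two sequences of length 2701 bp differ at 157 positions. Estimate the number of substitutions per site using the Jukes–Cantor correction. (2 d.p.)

p = 157/2701 ≈ 0.058127.
d = −(3/4) ln(1 − 4p/3) = −0.75 ln(1 − 0.077503) = −0.75 ln(0.922497)
  = −0.75 × (-0.080671) = 0.060503 substitutions/site.

0.06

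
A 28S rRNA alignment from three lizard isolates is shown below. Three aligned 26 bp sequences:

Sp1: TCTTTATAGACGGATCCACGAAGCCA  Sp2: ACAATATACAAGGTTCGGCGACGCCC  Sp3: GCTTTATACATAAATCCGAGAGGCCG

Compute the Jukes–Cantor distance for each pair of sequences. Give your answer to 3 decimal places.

Sp1–Sp2: 10/26 sites differ → p ≈ 0.384615, d = −0.75 ln(1 − 0.51282) = 0.539341 ≈ 0.539.
Sp1–Sp3: 9/26 sites differ → p ≈ 0.346154, d = −0.75 ln(1 − 0.461539) = 0.464280 ≈ 0.464.
Sp2–Sp3: 11/26 sites differ → p ≈ 0.423077, d = −0.75 ln(1 − 0.564103) = 0.622762 ≈ 0.623.

d(Sp1,Sp2) = 0.539, d(Sp1,Sp3) = 0.464, d(Sp2,Sp3) = 0.623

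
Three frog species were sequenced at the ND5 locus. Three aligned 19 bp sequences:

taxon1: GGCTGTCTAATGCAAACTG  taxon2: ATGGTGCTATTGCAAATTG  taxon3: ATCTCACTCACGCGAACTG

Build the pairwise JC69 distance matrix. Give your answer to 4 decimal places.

d(taxon1,taxon2) = 0.6181, d(taxon1,taxon3) = 0.5068, d(taxon2,taxon3) = 0.7489

taxon1–taxon2: 8/19 sites differ → p ≈ 0.421053, d = −0.75 ln(1 − 0.561404) = 0.618132 ≈ 0.6181.
taxon1–taxon3: 7/19 sites differ → p ≈ 0.368421, d = −0.75 ln(1 − 0.491228) = 0.506816 ≈ 0.5068.
taxon2–taxon3: 9/19 sites differ → p ≈ 0.473684, d = −0.75 ln(1 − 0.631579) = 0.748897 ≈ 0.7489.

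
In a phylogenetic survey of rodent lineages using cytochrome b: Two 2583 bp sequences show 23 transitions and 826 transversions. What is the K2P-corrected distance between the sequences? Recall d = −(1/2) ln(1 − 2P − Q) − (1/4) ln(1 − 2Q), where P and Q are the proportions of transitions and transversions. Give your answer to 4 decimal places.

P = 23/2583 ≈ 0.008904 and Q = 826/2583 ≈ 0.319783.
Under the Kimura two-parameter model, d = −½ ln(1 − 2P − Q) − ¼ ln(1 − 2Q).
1 − 2P − Q = 0.662409, giving −½ ln(0.662409) = 0.205936.
1 − 2Q = 0.360434, giving −¼ ln(0.360434) = 0.255112.
d = 0.205936 + 0.255112 = 0.461048.

0.4610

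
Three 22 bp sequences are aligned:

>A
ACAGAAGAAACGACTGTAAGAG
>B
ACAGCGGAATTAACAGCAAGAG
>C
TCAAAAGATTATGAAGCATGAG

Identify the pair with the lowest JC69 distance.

A–B: 7/22 differ, p = 0.318, d = 0.414.
A–C: 11/22 differ, p = 0.500, d = 0.824.
B–C: 10/22 differ, p = 0.455, d = 0.699.
The smallest distance is between A and B.

A and B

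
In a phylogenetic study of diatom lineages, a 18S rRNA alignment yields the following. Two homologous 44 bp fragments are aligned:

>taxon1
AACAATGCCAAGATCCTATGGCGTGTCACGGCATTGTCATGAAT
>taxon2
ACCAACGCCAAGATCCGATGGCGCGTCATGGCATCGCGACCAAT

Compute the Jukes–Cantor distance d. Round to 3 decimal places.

The sequences differ at 10 of 44 sites (2, 6, 17, 24, 29, 35, 37, 38, 40, 41), so p = 10/44 ≈ 0.227273.
d = −(3/4) ln(1 − 4p/3) = −0.75 ln(1 − 0.303031) = −0.75 ln(0.696969)
  = −0.75 × (-0.361014) = 0.270761 substitutions/site.

0.271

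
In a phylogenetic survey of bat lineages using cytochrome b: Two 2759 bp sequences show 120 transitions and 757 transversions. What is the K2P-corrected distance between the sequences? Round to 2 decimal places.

0.42

P = 120/2759 ≈ 0.043494 and Q = 757/2759 ≈ 0.274375.
Under the Kimura two-parameter model, d = −½ ln(1 − 2P − Q) − ¼ ln(1 − 2Q).
1 − 2P − Q = 0.638637, giving −½ ln(0.638637) = 0.224210.
1 − 2Q = 0.45125, giving −¼ ln(0.45125) = 0.198933.
d = 0.224210 + 0.198933 = 0.423143.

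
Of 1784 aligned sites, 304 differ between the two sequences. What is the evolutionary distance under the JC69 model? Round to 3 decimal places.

0.193

p = 304/1784 ≈ 0.170404.
d = −(3/4) ln(1 − 4p/3) = −0.75 ln(1 − 0.227205) = −0.75 ln(0.772795)
  = −0.75 × (-0.257741) = 0.193306 substitutions/site.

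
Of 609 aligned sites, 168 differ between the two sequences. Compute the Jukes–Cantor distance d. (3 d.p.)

0.344

p = 168/609 ≈ 0.275862.
d = −(3/4) ln(1 − 4p/3) = −0.75 ln(1 − 0.367816) = −0.75 ln(0.632184)
  = −0.75 × (-0.458575) = 0.343931 substitutions/site.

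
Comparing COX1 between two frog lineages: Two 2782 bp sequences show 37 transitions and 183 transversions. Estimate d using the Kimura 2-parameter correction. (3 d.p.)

0.084

P = 37/2782 ≈ 0.0133 and Q = 183/2782 ≈ 0.06578.
Under the Kimura two-parameter model, d = −½ ln(1 − 2P − Q) − ¼ ln(1 − 2Q).
1 − 2P − Q = 0.90762, giving −½ ln(0.90762) = 0.048465.
1 − 2Q = 0.86844, giving −¼ ln(0.86844) = 0.035264.
d = 0.048465 + 0.035264 = 0.083729.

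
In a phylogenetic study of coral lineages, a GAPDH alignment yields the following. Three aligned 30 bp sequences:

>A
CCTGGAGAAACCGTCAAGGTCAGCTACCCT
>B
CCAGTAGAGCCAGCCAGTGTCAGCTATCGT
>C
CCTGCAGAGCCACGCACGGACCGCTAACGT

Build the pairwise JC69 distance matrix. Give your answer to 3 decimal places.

d(A,B) = 0.441, d(A,C) = 0.503, d(B,C) = 0.383

A–B: 10/30 sites differ → p ≈ 0.333333, d = −0.75 ln(1 − 0.444444) = 0.440839 ≈ 0.441.
A–C: 11/30 sites differ → p ≈ 0.366667, d = −0.75 ln(1 − 0.488889) = 0.503376 ≈ 0.503.
B–C: 9/30 sites differ → p = 0.3, d = −0.75 ln(1 − 0.4) = 0.383119 ≈ 0.383.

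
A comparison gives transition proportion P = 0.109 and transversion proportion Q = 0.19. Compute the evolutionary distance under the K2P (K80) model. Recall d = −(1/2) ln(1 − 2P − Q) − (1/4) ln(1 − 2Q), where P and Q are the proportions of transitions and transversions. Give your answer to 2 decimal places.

0.38

Under the Kimura two-parameter model, d = −½ ln(1 − 2P − Q) − ¼ ln(1 − 2Q).
1 − 2P − Q = 0.592, giving −½ ln(0.592) = 0.262124.
1 − 2Q = 0.62, giving −¼ ln(0.62) = 0.119509.
d = 0.262124 + 0.119509 = 0.381633.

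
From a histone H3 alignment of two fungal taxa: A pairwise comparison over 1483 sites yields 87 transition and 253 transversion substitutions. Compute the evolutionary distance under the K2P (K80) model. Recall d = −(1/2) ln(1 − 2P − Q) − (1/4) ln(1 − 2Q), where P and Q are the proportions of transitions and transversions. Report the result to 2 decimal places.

P = 87/1483 ≈ 0.058665 and Q = 253/1483 ≈ 0.1706.
Under the Kimura two-parameter model, d = −½ ln(1 − 2P − Q) − ¼ ln(1 − 2Q).
1 − 2P − Q = 0.71207, giving −½ ln(0.71207) = 0.169790.
1 − 2Q = 0.6588, giving −¼ ln(0.6588) = 0.104334.
d = 0.169790 + 0.104334 = 0.274124.

0.27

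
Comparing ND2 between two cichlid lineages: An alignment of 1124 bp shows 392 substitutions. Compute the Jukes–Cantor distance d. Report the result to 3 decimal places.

0.469

p = 392/1124 ≈ 0.348754.
d = −(3/4) ln(1 − 4p/3) = −0.75 ln(1 − 0.465005) = −0.75 ln(0.534995)
  = −0.75 × (-0.625498) = 0.469124 substitutions/site.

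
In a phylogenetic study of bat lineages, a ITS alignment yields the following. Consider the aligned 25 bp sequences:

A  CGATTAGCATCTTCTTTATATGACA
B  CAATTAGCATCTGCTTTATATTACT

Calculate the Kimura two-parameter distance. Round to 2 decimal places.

0.18

Of 25 sites, 1 differences are transitions and 3 are transversions, so P = 1/25 = 0.04 and Q = 3/25 = 0.12.
Under the Kimura two-parameter model, d = −½ ln(1 − 2P − Q) − ¼ ln(1 − 2Q).
1 − 2P − Q = 0.8, giving −½ ln(0.8) = 0.111572.
1 − 2Q = 0.76, giving −¼ ln(0.76) = 0.068609.
d = 0.111572 + 0.068609 = 0.180181.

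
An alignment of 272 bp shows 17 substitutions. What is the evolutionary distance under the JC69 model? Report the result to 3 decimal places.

0.065

p = 17/272 = 0.0625.
d = −(3/4) ln(1 − 4p/3) = −0.75 ln(1 − 0.083333) = −0.75 ln(0.916667)
  = −0.75 × (-0.087011) = 0.065258 substitutions/site.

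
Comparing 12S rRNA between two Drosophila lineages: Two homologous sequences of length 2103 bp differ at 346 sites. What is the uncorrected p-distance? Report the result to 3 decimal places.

p = 346/2103 = 0.164526… ≈ 0.165 (to 3 d.p.).

0.165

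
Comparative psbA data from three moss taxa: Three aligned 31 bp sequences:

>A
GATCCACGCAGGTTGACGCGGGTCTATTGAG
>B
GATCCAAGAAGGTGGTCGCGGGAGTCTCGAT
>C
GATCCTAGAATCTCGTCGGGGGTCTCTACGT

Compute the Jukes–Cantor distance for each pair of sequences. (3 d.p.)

d(A,B) = 0.367, d(A,C) = 0.614, d(B,C) = 0.422

A–B: 9/31 sites differ → p ≈ 0.290323, d = −0.75 ln(1 − 0.387097) = 0.367161 ≈ 0.367.
A–C: 13/31 sites differ → p ≈ 0.419355, d = −0.75 ln(1 − 0.55914) = 0.614271 ≈ 0.614.
B–C: 10/31 sites differ → p ≈ 0.322581, d = −0.75 ln(1 − 0.430108) = 0.421731 ≈ 0.422.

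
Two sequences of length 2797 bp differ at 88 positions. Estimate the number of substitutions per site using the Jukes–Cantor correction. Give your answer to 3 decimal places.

0.032

p = 88/2797 ≈ 0.031462.
d = −(3/4) ln(1 − 4p/3) = −0.75 ln(1 − 0.041949) = −0.75 ln(0.958051)
  = −0.75 × (-0.042854) = 0.032141 substitutions/site.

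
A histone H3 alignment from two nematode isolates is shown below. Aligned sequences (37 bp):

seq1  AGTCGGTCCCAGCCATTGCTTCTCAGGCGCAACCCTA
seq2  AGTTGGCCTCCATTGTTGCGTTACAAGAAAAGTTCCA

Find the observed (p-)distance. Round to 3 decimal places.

The sequences differ at 19 of 37 positions.
p = 19/37 = 0.513513… ≈ 0.514 (to 3 d.p.).

0.514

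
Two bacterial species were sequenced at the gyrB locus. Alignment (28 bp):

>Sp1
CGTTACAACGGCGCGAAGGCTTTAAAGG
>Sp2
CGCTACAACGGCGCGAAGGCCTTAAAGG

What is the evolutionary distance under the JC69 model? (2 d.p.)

0.08

The sequences differ at 2 of 28 sites (3, 21), so p = 2/28 ≈ 0.071429.
d = −(3/4) ln(1 − 4p/3) = −0.75 ln(1 − 0.095239) = −0.75 ln(0.904761)
  = −0.75 × (-0.100084) = 0.075063 substitutions/site.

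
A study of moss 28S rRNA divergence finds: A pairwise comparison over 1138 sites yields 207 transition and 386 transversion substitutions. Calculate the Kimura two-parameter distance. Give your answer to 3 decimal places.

P = 207/1138 ≈ 0.181898 and Q = 386/1138 ≈ 0.339192.
Under the Kimura two-parameter model, d = −½ ln(1 − 2P − Q) − ¼ ln(1 − 2Q).
1 − 2P − Q = 0.297012, giving −½ ln(0.297012) = 0.606991.
1 − 2Q = 0.321616, giving −¼ ln(0.321616) = 0.283599.
d = 0.606991 + 0.283599 = 0.890590.

0.891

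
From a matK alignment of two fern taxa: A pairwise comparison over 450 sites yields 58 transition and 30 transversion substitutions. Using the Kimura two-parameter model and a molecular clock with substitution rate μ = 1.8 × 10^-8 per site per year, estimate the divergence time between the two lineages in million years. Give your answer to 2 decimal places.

P = 58/450 ≈ 0.128889 and Q = 30/450 ≈ 0.066667.
Under the Kimura two-parameter model, d = −½ ln(1 − 2P − Q) − ¼ ln(1 − 2Q).
1 − 2P − Q = 0.675555, giving −½ ln(0.675555) = 0.196110.
1 − 2Q = 0.866666, giving −¼ ln(0.866666) = 0.035775.
d = 0.196110 + 0.035775 = 0.231885.
Under a molecular clock d = 2μt, so t = d/(2μ) = 0.231885 / (2 × 1.8 × 10^-8) = 6.44 million years.

6.44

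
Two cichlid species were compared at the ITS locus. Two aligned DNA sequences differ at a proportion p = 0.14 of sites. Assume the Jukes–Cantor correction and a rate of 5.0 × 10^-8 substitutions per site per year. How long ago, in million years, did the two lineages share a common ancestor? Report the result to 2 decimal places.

1.55

d = −(3/4) ln(1 − 4p/3) = −0.75 ln(1 − 0.186667) = −0.75 ln(0.813333)
  = −0.75 × (-0.206615) = 0.154961 substitutions/site.
Under a molecular clock d = 2μt, so t = d/(2μ) = 0.154961 / (2 × 5.0 × 10^-8) = 1.55 million years.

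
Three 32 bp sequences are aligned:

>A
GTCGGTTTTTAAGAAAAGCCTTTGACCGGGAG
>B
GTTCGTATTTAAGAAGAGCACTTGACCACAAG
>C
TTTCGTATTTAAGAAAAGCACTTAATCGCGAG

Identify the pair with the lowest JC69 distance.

A–B: 9/32 differ, p = 0.281, d = 0.353.
A–C: 9/32 differ, p = 0.281, d = 0.353.
B–C: 6/32 differ, p = 0.188, d = 0.216.
The smallest distance is between B and C.

B and C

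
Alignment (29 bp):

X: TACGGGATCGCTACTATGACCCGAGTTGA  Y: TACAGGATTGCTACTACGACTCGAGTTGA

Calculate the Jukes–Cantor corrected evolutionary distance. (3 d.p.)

The sequences differ at 4 of 29 sites (4, 9, 17, 21), so p = 4/29 ≈ 0.137931.
d = −(3/4) ln(1 − 4p/3) = −0.75 ln(1 − 0.183908) = −0.75 ln(0.816092)
  = −0.75 × (-0.203228) = 0.152421 substitutions/site.

0.152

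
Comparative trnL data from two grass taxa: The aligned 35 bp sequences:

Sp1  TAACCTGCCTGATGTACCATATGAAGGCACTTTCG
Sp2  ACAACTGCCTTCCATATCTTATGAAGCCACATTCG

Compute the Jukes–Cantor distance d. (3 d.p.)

0.407

The sequences differ at 11 of 35 sites, so p = 11/35 ≈ 0.314286.
d = −(3/4) ln(1 − 4p/3) = −0.75 ln(1 − 0.419048) = −0.75 ln(0.580952)
  = −0.75 × (-0.543087) = 0.407315 substitutions/site.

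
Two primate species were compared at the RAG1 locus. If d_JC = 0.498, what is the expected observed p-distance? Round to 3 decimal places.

p = (3/4)(1 − e^(−4d/3)) = 0.75 × (1 − e^(-0.664)) = 0.75 × (1 − 0.514788) = 0.363909.

0.364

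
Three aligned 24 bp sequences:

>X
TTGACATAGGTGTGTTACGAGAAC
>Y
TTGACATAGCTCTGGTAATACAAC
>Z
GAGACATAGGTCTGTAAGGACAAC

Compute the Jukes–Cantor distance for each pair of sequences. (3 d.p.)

d(X,Y) = 0.304, d(X,Z) = 0.304, d(Y,Z) = 0.369

X–Y: 6/24 sites differ → p = 0.25, d = −0.75 ln(1 − 0.333333) = 0.304098 ≈ 0.304.
X–Z: 6/24 sites differ → p = 0.25, d = −0.75 ln(1 − 0.333333) = 0.304098 ≈ 0.304.
Y–Z: 7/24 sites differ → p ≈ 0.291667, d = −0.75 ln(1 − 0.388889) = 0.369358 ≈ 0.369.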